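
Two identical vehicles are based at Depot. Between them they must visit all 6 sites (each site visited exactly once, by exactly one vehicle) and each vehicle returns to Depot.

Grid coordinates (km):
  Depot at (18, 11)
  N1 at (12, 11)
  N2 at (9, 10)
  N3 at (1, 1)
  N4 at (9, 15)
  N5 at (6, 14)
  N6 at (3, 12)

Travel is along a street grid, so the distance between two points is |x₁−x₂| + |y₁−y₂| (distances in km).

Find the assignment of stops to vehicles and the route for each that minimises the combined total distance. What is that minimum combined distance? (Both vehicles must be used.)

There are 2^5 − 1 = 31 ways to divide the 6 stops into two non-empty groups. For each, the best each vehicle can do is its own shortest tour through its group:
  {N1} + {N2, N3, N4, N5, N6}: 12 + 62 = 74
  {N2} + {N1, N3, N4, N5, N6}: 20 + 62 = 82
  {N1, N2} + {N3, N4, N5, N6}: 20 + 62 = 82
  {N3} + {N1, N2, N4, N5, N6}: 54 + 40 = 94
  {N1, N3} + {N2, N4, N5, N6}: 54 + 40 = 94
  {N2, N3} + {N1, N4, N5, N6}: 54 + 38 = 92
  … (31 splits in total)
Best: vehicle 1 Depot → N1 → Depot = 12; vehicle 2 Depot → N2 → N3 → N6 → N5 → N4 → Depot = 62; combined 74.

74 km — the smallest possible combined total.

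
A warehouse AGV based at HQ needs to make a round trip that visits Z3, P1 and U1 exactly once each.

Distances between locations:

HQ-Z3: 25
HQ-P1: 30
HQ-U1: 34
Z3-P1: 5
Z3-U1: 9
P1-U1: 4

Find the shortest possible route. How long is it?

68 — the shortest possible round trip.

HQ → Z3 → P1 → U1 → HQ: 25+5+4+34 = 68
HQ → Z3 → U1 → P1 → HQ: 25+9+4+30 = 68
HQ → P1 → Z3 → U1 → HQ: 30+5+9+34 = 78
The minimum is 68.
One optimal route: HQ → Z3 → P1 → U1 → HQ (or its reverse).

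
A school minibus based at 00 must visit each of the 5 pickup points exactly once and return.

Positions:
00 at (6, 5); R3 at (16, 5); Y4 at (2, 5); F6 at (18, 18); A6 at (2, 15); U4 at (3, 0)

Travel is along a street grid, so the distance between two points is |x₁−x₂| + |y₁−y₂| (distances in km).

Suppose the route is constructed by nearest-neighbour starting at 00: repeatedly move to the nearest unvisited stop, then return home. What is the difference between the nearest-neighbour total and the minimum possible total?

00: Y4=4, U4=8, R3=10, A6=14, F6=25 ⇒ Y4
Y4: U4=6, A6=10, R3=14, F6=29 ⇒ U4
U4: A6=16, R3=18, F6=33 ⇒ A6
A6: F6=19, R3=24 ⇒ F6
F6: R3=15 ⇒ R3
NN route 00 → Y4 → U4 → A6 → F6 → R3 → 00 costs 70.
Optimal: 00 → R3 → F6 → A6 → Y4 → U4 → 00 costs 68 (by enumerating all 60 distinct tours).
Excess = 70 − 68 = 2.

The nearest-neighbour route is 2 km longer than optimal.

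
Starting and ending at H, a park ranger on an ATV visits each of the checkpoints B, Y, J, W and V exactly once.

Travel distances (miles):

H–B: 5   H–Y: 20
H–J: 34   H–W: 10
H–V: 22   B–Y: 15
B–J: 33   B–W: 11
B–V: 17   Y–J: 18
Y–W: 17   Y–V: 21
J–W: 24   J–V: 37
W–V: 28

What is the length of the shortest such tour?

95 miles — the shortest possible round trip.

H-B-Y-J-W-V-H: 5+15+18+24+28+22 = 112
H-B-Y-J-V-W-H: 5+15+18+37+28+10 = 113
H-B-Y-W-J-V-H: 5+15+17+24+37+22 = 120
H-B-Y-W-V-J-H: 5+15+17+28+37+34 = 136
H-B-Y-V-J-W-H: 5+15+21+37+24+10 = 112
H-B-Y-V-W-J-H: 5+15+21+28+24+34 = 127
H-B-J-Y-W-V-H: 5+33+18+17+28+22 = 123
H-B-J-Y-V-W-H: 5+33+18+21+28+10 = 115
H-B-J-W-Y-V-H: 5+33+24+17+21+22 = 122
H-B-J-W-V-Y-H: 5+33+24+28+21+20 = 131
H-B-J-V-Y-W-H: 5+33+37+21+17+10 = 123
H-B-J-V-W-Y-H: 5+33+37+28+17+20 = 140
H-B-W-Y-J-V-H: 5+11+17+18+37+22 = 110
H-B-W-Y-V-J-H: 5+11+17+21+37+34 = 125
… (46 more)
H-B-V-Y-J-W-H: 5+17+21+18+24+10 = 95  ← best
The minimum is 95.
One optimal route: H → B → V → Y → J → W → H (or its reverse).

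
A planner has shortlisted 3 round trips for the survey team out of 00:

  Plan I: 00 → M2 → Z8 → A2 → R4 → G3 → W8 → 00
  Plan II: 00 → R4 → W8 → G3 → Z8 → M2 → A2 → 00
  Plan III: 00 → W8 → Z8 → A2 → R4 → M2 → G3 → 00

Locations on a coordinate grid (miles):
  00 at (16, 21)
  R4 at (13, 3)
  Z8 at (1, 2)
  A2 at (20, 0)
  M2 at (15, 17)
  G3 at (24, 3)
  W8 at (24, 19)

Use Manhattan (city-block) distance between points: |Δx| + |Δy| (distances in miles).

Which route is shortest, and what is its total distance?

Shortest is Plan I, total 102 miles.

Plan I: 5 + 29 + 21 + 10 + 11 + 16 + 10 = 102
Plan II: 21 + 27 + 16 + 24 + 29 + 22 + 25 = 164
Plan III: 10 + 40 + 21 + 10 + 16 + 23 + 26 = 146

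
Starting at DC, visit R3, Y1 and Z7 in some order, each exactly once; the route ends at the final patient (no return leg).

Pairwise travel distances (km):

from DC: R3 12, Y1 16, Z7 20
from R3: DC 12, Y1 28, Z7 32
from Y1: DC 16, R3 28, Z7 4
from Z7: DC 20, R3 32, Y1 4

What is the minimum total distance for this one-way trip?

There are 3! = 6 possible orderings.
DC→R3→Y1→Z7: 12+28+4 = 44
DC→R3→Z7→Y1: 12+32+4 = 48
DC→Y1→R3→Z7: 16+28+32 = 76
DC→Y1→Z7→R3: 16+4+32 = 52
DC→Z7→R3→Y1: 20+32+28 = 80
DC→Z7→Y1→R3: 20+4+28 = 52
The minimum is 44.
One shortest path: DC → R3 → Y1 → Z7.

Minimum one-way distance = 44 km.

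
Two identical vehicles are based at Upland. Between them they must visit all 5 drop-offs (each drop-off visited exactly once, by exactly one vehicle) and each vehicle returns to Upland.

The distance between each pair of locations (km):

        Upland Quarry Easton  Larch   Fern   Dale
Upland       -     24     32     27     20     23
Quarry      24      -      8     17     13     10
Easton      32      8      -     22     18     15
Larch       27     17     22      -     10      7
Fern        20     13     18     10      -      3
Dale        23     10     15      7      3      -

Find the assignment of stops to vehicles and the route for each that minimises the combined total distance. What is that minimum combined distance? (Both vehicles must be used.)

Minimum combined distance: 121 km.

Try each way of splitting the stops between the two vehicles (each non-empty) and, for each split, find the best tour for each vehicle:
  {Quarry} + {Easton, Larch, Fern, Dale}: 48 + 84 = 132
  {Easton} + {Quarry, Larch, Fern, Dale}: 64 + 71 = 135
  {Quarry, Easton} + {Larch, Fern, Dale}: 64 + 57 = 121
  {Larch} + {Quarry, Easton, Fern, Dale}: 54 + 70 = 124
  {Quarry, Larch} + {Easton, Fern, Dale}: 68 + 70 = 138
  {Easton, Larch} + {Quarry, Fern, Dale}: 81 + 57 = 138
  … (15 splits in total)
Best: vehicle 1 Upland → Quarry → Easton → Upland = 64; vehicle 2 Upland → Larch → Dale → Fern → Upland = 57; combined 121.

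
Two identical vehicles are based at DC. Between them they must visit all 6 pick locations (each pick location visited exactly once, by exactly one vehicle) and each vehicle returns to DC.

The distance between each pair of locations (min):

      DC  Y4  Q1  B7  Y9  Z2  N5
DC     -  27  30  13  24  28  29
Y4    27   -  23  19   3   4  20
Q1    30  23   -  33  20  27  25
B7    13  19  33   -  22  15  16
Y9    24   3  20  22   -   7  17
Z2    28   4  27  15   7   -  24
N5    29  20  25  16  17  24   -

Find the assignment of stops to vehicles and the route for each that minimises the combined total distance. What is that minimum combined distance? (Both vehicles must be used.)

Minimum combined distance: 133 min.

Try each way of splitting the stops between the two vehicles (each non-empty) and, for each split, find the best tour for each vehicle:
  {Y4} + {Q1, B7, Y9, Z2, N5}: 54 + 107 = 161
  {Q1} + {Y4, B7, Y9, Z2, N5}: 60 + 81 = 141
  {Y4, Q1} + {B7, Y9, Z2, N5}: 80 + 81 = 161
  {B7} + {Y4, Q1, Y9, Z2, N5}: 26 + 107 = 133
  {Y4, B7} + {Q1, Y9, Z2, N5}: 59 + 107 = 166
  {Q1, B7} + {Y4, Y9, Z2, N5}: 76 + 81 = 157
  … (31 splits in total)
Best: vehicle 1 DC → B7 → DC = 26; vehicle 2 DC → Q1 → N5 → Y9 → Y4 → Z2 → DC = 107; combined 133.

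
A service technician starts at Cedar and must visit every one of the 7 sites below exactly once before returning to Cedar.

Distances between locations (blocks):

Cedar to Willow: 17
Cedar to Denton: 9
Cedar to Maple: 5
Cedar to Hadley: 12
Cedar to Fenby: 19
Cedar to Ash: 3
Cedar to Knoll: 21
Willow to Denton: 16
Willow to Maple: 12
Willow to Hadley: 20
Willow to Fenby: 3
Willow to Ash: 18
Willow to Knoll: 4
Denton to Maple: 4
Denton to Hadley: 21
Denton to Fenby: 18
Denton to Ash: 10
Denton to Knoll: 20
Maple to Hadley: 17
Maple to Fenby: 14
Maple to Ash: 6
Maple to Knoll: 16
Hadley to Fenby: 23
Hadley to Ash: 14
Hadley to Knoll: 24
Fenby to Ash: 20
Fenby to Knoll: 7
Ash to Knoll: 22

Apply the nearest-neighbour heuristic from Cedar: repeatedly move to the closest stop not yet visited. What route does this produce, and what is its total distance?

Total distance 75 blocks via the nearest-neighbour route Cedar → Ash → Maple → Denton → Willow → Fenby → Knoll → Hadley → Cedar.

Cedar → [Ash:3 / Maple:5 / Denton:9 / Hadley:12 / Willow:17 / Fenby:19 / Knoll:21] → Ash (3)
Ash → [Maple:6 / Denton:10 / Hadley:14 / Willow:18 / Fenby:20 / Knoll:22] → Maple (6)
Maple → [Denton:4 / Willow:12 / Fenby:14 / Knoll:16 / Hadley:17] → Denton (4)
Denton → [Willow:16 / Fenby:18 / Knoll:20 / Hadley:21] → Willow (16)
Willow → [Fenby:3 / Knoll:4 / Hadley:20] → Fenby (3)
Fenby → [Knoll:7 / Hadley:23] → Knoll (7)
Knoll → [Hadley:24] → Hadley (24)
Return Hadley→Cedar: 12.
Total = 3 + 6 + 4 + 16 + 3 + 7 + 24 + 12 = 75.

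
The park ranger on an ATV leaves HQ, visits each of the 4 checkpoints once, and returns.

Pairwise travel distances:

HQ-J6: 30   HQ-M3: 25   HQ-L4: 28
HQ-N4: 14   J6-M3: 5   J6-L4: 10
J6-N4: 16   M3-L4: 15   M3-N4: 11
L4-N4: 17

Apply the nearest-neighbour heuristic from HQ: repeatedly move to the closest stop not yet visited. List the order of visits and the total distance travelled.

HQ → [N4:14 / M3:25 / L4:28 / J6:30] → N4 (14)
N4 → [M3:11 / J6:16 / L4:17] → M3 (11)
M3 → [J6:5 / L4:15] → J6 (5)
J6 → [L4:10] → L4 (10)
Return L4→HQ: 28.
Total = 14 + 11 + 5 + 10 + 28 = 68.

Nearest-neighbour total = 68; route HQ → N4 → M3 → J6 → L4 → HQ.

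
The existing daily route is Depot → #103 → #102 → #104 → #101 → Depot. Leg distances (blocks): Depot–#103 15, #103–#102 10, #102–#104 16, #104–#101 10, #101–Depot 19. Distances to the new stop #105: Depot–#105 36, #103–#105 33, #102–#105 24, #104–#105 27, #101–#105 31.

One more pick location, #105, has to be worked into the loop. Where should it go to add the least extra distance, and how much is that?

Adding 35 blocks by placing #105 on the #102–#104 leg.

Insertion cost between consecutive stops i–j is d(i,#105) + d(#105,j) − d(i,j):
  between Depot and #103: 36 + 33 − 15 = 54
  between #103 and #102: 33 + 24 − 10 = 47
  between #102 and #104: 24 + 27 − 16 = 35
  between #104 and #101: 27 + 31 − 10 = 48
  between #101 and Depot: 31 + 36 − 19 = 48
Cheapest insertion is between #102 and #104, adding 35.
New total = 70 + 35 = 105.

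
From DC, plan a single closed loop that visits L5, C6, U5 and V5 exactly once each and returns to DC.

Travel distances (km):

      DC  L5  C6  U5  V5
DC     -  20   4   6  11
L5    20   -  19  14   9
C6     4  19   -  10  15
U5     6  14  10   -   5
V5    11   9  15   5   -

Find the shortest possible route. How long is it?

43 km — the shortest possible round trip.

There are 12 distinct closed tours to check (reversals are equivalent).
DC → L5 → C6 → U5 → V5 → DC: 20+19+10+5+11 = 65
DC → L5 → C6 → V5 → U5 → DC: 20+19+15+5+6 = 65
DC → L5 → U5 → C6 → V5 → DC: 20+14+10+15+11 = 70
DC → L5 → U5 → V5 → C6 → DC: 20+14+5+15+4 = 58
DC → L5 → V5 → C6 → U5 → DC: 20+9+15+10+6 = 60
DC → L5 → V5 → U5 → C6 → DC: 20+9+5+10+4 = 48
DC → C6 → L5 → U5 → V5 → DC: 4+19+14+5+11 = 53
DC → C6 → L5 → V5 → U5 → DC: 4+19+9+5+6 = 43
DC → C6 → U5 → L5 → V5 → DC: 4+10+14+9+11 = 48
DC → C6 → V5 → L5 → U5 → DC: 4+15+9+14+6 = 48
DC → U5 → L5 → C6 → V5 → DC: 6+14+19+15+11 = 65
DC → U5 → C6 → L5 → V5 → DC: 6+10+19+9+11 = 55
The minimum is 43.
One optimal route: DC → C6 → L5 → V5 → U5 → DC (or its reverse).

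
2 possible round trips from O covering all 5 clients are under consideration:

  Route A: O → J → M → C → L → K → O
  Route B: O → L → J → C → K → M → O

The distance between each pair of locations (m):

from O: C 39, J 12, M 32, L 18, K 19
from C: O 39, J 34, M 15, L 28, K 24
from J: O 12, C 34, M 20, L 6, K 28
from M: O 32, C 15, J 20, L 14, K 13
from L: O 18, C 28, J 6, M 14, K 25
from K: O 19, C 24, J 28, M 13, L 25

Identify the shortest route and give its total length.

Route A: 12 + 20 + 15 + 28 + 25 + 19 = 119
Route B: 18 + 6 + 34 + 24 + 13 + 32 = 127

119 m — Route A is the shortest.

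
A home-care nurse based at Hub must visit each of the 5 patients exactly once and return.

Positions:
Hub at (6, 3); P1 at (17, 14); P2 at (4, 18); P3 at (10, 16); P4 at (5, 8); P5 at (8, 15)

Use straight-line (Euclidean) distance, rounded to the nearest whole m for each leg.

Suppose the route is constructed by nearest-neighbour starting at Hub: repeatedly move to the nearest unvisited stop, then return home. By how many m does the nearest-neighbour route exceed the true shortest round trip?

Hub: P4=5, P5=12, P3=14, P2=15, P1=16 ⇒ P4
P4: P5=8, P3=9, P2=10, P1=13 ⇒ P5
P5: P3=2, P2=5, P1=9 ⇒ P3
P3: P2=6, P1=7 ⇒ P2
P2: P1=14 ⇒ P1
NN route Hub → P4 → P5 → P3 → P2 → P1 → Hub costs 51.
Optimal: Hub → P1 → P3 → P5 → P2 → P4 → Hub costs 45 (by enumerating all 60 distinct tours).
Excess = 51 − 45 = 6.

Excess over optimum: 6 m.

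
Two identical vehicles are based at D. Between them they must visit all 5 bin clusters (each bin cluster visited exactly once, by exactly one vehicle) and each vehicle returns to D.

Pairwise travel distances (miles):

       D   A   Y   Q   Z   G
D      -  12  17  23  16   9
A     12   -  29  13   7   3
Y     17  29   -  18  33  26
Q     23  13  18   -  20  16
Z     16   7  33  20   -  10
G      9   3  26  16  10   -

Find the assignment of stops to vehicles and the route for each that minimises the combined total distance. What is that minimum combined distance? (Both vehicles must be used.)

89 miles — the smallest possible combined total.

There are 2^4 − 1 = 15 ways to divide the 5 stops into two non-empty groups. For each, the best each vehicle can do is its own shortest tour through its group:
  {A} + {Y, Q, Z, G}: 24 + 74 = 98
  {Y} + {A, Q, Z, G}: 34 + 61 = 95
  {A, Y} + {Q, Z, G}: 58 + 61 = 119
  {Q} + {A, Y, Z, G}: 46 + 69 = 115
  {A, Q} + {Y, Z, G}: 48 + 69 = 117
  {Y, Q} + {A, Z, G}: 58 + 35 = 93
  … (15 splits in total)
  {A, Y, Q, Z} + {G}: 71 + 18 = 89  ← best
Best: vehicle 1 D → Y → Q → A → Z → D = 71; vehicle 2 D → G → D = 18; combined 89.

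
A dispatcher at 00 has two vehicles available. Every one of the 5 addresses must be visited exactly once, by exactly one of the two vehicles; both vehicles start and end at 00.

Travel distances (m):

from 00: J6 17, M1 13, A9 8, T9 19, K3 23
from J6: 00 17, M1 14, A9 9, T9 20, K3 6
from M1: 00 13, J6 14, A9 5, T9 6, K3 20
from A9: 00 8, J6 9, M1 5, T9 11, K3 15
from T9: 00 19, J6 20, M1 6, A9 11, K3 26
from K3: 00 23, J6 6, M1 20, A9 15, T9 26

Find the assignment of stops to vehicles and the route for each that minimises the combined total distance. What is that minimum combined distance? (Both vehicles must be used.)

Minimum combined distance: 84 m.

Check every non-empty split of the stops between the two vehicles; for each half take its own optimal tour:
  {J6} + {M1, A9, T9, K3}: 34 + 68 = 102
  {M1} + {J6, A9, T9, K3}: 26 + 68 = 94
  {J6, M1} + {A9, T9, K3}: 44 + 68 = 112
  {A9} + {J6, M1, T9, K3}: 16 + 68 = 84
  {J6, A9} + {M1, T9, K3}: 34 + 68 = 102
  {M1, A9} + {J6, T9, K3}: 26 + 68 = 94
  … (15 splits in total)
Best: vehicle 1 00 → A9 → 00 = 16; vehicle 2 00 → J6 → K3 → M1 → T9 → 00 = 68; combined 84.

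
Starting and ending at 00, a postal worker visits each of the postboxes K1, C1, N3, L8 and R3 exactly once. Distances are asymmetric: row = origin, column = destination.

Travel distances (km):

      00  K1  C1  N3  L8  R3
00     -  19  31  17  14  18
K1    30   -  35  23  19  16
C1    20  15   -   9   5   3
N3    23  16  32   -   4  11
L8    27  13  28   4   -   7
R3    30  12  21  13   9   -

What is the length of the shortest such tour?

00→K1→C1→N3→L8→R3→00: 19+35+9+4+7+30 = 104
00→K1→C1→N3→R3→L8→00: 19+35+9+11+9+27 = 110
00→K1→C1→L8→N3→R3→00: 19+35+5+4+11+30 = 104
00→K1→C1→L8→R3→N3→00: 19+35+5+7+13+23 = 102
00→K1→C1→R3→N3→L8→00: 19+35+3+13+4+27 = 101
00→K1→C1→R3→L8→N3→00: 19+35+3+9+4+23 = 93
00→K1→N3→C1→L8→R3→00: 19+23+32+5+7+30 = 116
00→K1→N3→C1→R3→L8→00: 19+23+32+3+9+27 = 113
00→K1→N3→L8→C1→R3→00: 19+23+4+28+3+30 = 107
00→K1→N3→L8→R3→C1→00: 19+23+4+7+21+20 = 94
00→K1→N3→R3→C1→L8→00: 19+23+11+21+5+27 = 106
00→K1→N3→R3→L8→C1→00: 19+23+11+9+28+20 = 110
00→K1→L8→C1→N3→R3→00: 19+19+28+9+11+30 = 116
00→K1→L8→C1→R3→N3→00: 19+19+28+3+13+23 = 105
… (106 more)
00→K1→R3→C1→L8→N3→00: 19+16+21+5+4+23 = 88  ← best
The minimum is 88.
One optimal route: 00 → K1 → R3 → C1 → L8 → N3 → 00.

Shortest round trip = 88 km.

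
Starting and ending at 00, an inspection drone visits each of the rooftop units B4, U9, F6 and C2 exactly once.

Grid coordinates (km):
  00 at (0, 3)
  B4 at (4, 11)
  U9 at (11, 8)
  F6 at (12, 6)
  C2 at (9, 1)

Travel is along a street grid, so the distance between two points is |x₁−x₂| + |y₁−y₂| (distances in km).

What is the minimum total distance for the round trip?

44 km — the shortest possible round trip.

00-B4-U9-F6-C2-00: 12+10+3+8+11 = 44
00-B4-U9-C2-F6-00: 12+10+9+8+15 = 54
00-B4-F6-U9-C2-00: 12+13+3+9+11 = 48
00-B4-F6-C2-U9-00: 12+13+8+9+16 = 58
00-B4-C2-U9-F6-00: 12+15+9+3+15 = 54
00-B4-C2-F6-U9-00: 12+15+8+3+16 = 54
00-U9-B4-F6-C2-00: 16+10+13+8+11 = 58
00-U9-B4-C2-F6-00: 16+10+15+8+15 = 64
00-U9-F6-B4-C2-00: 16+3+13+15+11 = 58
00-U9-C2-B4-F6-00: 16+9+15+13+15 = 68
00-F6-B4-U9-C2-00: 15+13+10+9+11 = 58
00-F6-U9-B4-C2-00: 15+3+10+15+11 = 54
The minimum is 44.
One optimal route: 00 → B4 → U9 → F6 → C2 → 00 (or its reverse).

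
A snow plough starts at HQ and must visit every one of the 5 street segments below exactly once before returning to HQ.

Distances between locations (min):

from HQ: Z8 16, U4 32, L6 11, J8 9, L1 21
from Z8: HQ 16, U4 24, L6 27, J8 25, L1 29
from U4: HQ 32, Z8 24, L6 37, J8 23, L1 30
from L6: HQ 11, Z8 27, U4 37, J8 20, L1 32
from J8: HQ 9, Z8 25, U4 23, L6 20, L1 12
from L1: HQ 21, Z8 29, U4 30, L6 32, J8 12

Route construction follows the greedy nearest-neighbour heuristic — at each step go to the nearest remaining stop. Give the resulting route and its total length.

From HQ: distances to unvisited — J8=9, L6=11, Z8=16, L1=21, U4=32. Nearest is J8 (9).
From J8: distances to unvisited — L1=12, L6=20, U4=23, Z8=25. Nearest is L1 (12).
From L1: distances to unvisited — Z8=29, U4=30, L6=32. Nearest is Z8 (29).
From Z8: distances to unvisited — U4=24, L6=27. Nearest is U4 (24).
From U4: distances to unvisited — L6=37. Nearest is L6 (37).
Return L6→HQ: 11.
Total = 9 + 12 + 29 + 24 + 37 + 11 = 122.

Nearest-neighbour total = 122 min; route HQ → J8 → L1 → Z8 → U4 → L6 → HQ.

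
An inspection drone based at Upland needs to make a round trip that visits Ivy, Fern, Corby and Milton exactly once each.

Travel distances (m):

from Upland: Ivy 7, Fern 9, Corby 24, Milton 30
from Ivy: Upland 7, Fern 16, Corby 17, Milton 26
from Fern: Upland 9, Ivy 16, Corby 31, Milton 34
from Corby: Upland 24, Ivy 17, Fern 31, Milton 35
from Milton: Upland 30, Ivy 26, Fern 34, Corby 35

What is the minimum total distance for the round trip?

Shortest round trip = 102 m.

There are 12 distinct closed tours to check (reversals are equivalent).
Upland - Ivy - Fern - Corby - Milton - Upland: 7+16+31+35+30 = 119
Upland - Ivy - Fern - Milton - Corby - Upland: 7+16+34+35+24 = 116
Upland - Ivy - Corby - Fern - Milton - Upland: 7+17+31+34+30 = 119
Upland - Ivy - Corby - Milton - Fern - Upland: 7+17+35+34+9 = 102
Upland - Ivy - Milton - Fern - Corby - Upland: 7+26+34+31+24 = 122
Upland - Ivy - Milton - Corby - Fern - Upland: 7+26+35+31+9 = 108
Upland - Fern - Ivy - Corby - Milton - Upland: 9+16+17+35+30 = 107
Upland - Fern - Ivy - Milton - Corby - Upland: 9+16+26+35+24 = 110
Upland - Fern - Corby - Ivy - Milton - Upland: 9+31+17+26+30 = 113
Upland - Fern - Milton - Ivy - Corby - Upland: 9+34+26+17+24 = 110
Upland - Corby - Ivy - Fern - Milton - Upland: 24+17+16+34+30 = 121
Upland - Corby - Fern - Ivy - Milton - Upland: 24+31+16+26+30 = 127
The minimum is 102.
One optimal route: Upland → Ivy → Corby → Milton → Fern → Upland (or its reverse).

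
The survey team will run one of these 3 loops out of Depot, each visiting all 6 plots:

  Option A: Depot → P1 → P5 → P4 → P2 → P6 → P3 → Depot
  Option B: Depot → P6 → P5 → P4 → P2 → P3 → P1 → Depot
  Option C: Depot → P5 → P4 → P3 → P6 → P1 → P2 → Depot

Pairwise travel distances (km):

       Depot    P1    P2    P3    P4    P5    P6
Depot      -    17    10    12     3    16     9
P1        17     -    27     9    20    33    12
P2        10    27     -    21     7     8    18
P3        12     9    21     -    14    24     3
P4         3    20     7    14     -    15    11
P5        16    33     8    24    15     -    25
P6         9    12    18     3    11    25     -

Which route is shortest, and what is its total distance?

97 km — Option C is the shortest.

Option A: 17 + 33 + 15 + 7 + 18 + 3 + 12 = 105
Option B: 9 + 25 + 15 + 7 + 21 + 9 + 17 = 103
Option C: 16 + 15 + 14 + 3 + 12 + 27 + 10 = 97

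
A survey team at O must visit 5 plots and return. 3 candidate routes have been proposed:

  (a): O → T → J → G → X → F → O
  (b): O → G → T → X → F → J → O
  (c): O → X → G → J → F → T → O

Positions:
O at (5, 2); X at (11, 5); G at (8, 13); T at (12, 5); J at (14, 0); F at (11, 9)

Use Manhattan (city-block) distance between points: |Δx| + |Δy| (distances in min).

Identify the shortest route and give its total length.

Shortest is (b), total 54 min.

(a): 10 + 7 + 19 + 11 + 4 + 13 = 64
(b): 14 + 12 + 1 + 4 + 12 + 11 = 54
(c): 9 + 11 + 19 + 12 + 5 + 10 = 66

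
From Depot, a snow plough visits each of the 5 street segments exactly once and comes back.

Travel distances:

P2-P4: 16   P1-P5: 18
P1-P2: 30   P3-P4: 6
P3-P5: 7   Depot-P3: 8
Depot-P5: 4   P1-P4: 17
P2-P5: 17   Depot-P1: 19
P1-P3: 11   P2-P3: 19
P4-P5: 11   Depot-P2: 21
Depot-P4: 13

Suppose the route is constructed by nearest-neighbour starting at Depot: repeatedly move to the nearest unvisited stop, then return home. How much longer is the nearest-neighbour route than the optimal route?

The nearest-neighbour route is 9 longer than optimal.

From Depot: P5=4, P3=8, P4=13, P1=19, P2=21 → choose P5 (4).
From P5: P3=7, P4=11, P2=17, P1=18 → choose P3 (7).
From P3: P4=6, P1=11, P2=19 → choose P4 (6).
From P4: P2=16, P1=17 → choose P2 (16).
From P2: P1=30 → choose P1 (30).
NN route Depot → P5 → P3 → P4 → P2 → P1 → Depot costs 82.
Optimal: Depot → P1 → P3 → P4 → P2 → P5 → Depot costs 73 (by enumerating all 60 distinct tours).
Excess = 82 − 73 = 9.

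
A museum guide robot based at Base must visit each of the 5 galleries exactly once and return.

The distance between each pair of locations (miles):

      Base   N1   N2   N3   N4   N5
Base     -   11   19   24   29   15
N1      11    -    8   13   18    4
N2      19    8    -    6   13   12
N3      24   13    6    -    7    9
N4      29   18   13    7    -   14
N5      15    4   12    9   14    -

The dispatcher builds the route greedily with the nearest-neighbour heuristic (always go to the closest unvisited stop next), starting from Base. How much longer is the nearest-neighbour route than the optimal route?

11 miles longer than the optimal tour.

From Base: N1=11, N5=15, N2=19, N3=24, N4=29 → choose N1 (11).
From N1: N5=4, N2=8, N3=13, N4=18 → choose N5 (4).
From N5: N3=9, N2=12, N4=14 → choose N3 (9).
From N3: N2=6, N4=7 → choose N2 (6).
From N2: N4=13 → choose N4 (13).
NN route Base → N1 → N5 → N3 → N2 → N4 → Base costs 72.
Optimal: Base → N1 → N2 → N3 → N4 → N5 → Base costs 61 (by enumerating all 60 distinct tours).
Excess = 72 − 61 = 11.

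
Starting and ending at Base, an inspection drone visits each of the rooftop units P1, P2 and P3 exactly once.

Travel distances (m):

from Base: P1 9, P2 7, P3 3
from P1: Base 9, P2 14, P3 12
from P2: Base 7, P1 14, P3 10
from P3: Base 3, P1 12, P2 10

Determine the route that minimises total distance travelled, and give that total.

With 3 stops there are 3!/2 = 3 distinct round trips (a route and its reverse cost the same).
Base - P1 - P2 - P3 - Base: 9+14+10+3 = 36
Base - P1 - P3 - P2 - Base: 9+12+10+7 = 38
Base - P2 - P1 - P3 - Base: 7+14+12+3 = 36
The minimum is 36.
One optimal route: Base → P1 → P2 → P3 → Base (or its reverse).

Shortest round trip = 36 m.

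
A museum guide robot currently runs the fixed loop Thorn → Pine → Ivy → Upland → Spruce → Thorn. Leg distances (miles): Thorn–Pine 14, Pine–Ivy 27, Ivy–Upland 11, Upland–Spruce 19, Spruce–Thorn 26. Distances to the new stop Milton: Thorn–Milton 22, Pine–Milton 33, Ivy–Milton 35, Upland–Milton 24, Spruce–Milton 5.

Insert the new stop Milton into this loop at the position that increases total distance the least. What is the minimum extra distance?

Minimum extra distance: 1 miles, inserting Milton between Spruce and Thorn.

Insertion cost between consecutive stops i–j is d(i,Milton) + d(Milton,j) − d(i,j):
  between Thorn and Pine: 22 + 33 − 14 = 41
  between Pine and Ivy: 33 + 35 − 27 = 41
  between Ivy and Upland: 35 + 24 − 11 = 48
  between Upland and Spruce: 24 + 5 − 19 = 10
  between Spruce and Thorn: 5 + 22 − 26 = 1
Cheapest insertion is between Spruce and Thorn, adding 1.
New total = 97 + 1 = 98.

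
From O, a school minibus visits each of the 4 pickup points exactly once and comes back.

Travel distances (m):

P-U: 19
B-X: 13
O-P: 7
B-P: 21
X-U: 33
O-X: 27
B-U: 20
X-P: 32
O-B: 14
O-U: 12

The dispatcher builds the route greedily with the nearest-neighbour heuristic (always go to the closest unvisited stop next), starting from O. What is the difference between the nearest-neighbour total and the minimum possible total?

2 m longer than the optimal tour.

From O: P=7, U=12, B=14, X=27 → choose P (7).
From P: U=19, B=21, X=32 → choose U (19).
From U: B=20, X=33 → choose B (20).
From B: X=13 → choose X (13).
NN route O → P → U → B → X → O costs 86.
Optimal: O → P → X → B → U → O costs 84 (by enumerating all 12 distinct tours).
Excess = 86 − 84 = 2.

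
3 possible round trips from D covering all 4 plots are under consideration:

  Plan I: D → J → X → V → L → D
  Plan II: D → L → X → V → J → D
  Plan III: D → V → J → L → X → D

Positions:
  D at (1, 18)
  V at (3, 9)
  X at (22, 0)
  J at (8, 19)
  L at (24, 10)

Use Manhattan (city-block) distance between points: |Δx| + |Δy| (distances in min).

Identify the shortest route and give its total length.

Plan I: 8 + 33 + 28 + 22 + 31 = 122
Plan II: 31 + 12 + 28 + 15 + 8 = 94
Plan III: 11 + 15 + 25 + 12 + 39 = 102

Shortest is Plan II, total 94 min.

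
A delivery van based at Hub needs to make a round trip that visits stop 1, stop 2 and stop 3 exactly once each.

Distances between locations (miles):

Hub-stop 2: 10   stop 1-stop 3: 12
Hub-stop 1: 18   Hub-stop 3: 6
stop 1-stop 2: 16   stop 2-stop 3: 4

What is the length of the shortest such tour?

Minimum total distance: 44 miles.

Hub→stop 1→stop 2→stop 3→Hub: 18+16+4+6 = 44
Hub→stop 1→stop 3→stop 2→Hub: 18+12+4+10 = 44
Hub→stop 2→stop 1→stop 3→Hub: 10+16+12+6 = 44
The minimum is 44.
One optimal route: Hub → stop 1 → stop 2 → stop 3 → Hub (or its reverse).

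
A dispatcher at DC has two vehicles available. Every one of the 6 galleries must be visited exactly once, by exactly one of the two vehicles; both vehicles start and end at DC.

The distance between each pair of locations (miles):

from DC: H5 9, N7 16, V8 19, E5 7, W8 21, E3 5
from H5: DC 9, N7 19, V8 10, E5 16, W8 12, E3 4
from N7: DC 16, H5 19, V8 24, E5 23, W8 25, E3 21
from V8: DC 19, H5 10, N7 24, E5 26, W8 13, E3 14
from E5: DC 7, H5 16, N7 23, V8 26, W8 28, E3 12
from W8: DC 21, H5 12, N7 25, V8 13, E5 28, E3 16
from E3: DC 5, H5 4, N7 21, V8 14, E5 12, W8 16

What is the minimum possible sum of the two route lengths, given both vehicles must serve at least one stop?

87 miles — the smallest possible combined total.

Try each way of splitting the stops between the two vehicles (each non-empty) and, for each split, find the best tour for each vehicle:
  {H5} + {N7, V8, E5, W8, E3}: 18 + 87 = 105
  {N7} + {H5, V8, E5, W8, E3}: 32 + 67 = 99
  {H5, N7} + {V8, E5, W8, E3}: 44 + 67 = 111
  {V8} + {H5, N7, E5, W8, E3}: 38 + 76 = 114
  {H5, V8} + {N7, E5, W8, E3}: 38 + 76 = 114
  {N7, V8} + {H5, E5, W8, E3}: 59 + 56 = 115
  … (31 splits in total)
  {E5} + {H5, N7, V8, W8, E3}: 14 + 73 = 87  ← best
Best: vehicle 1 DC → E5 → DC = 14; vehicle 2 DC → N7 → W8 → V8 → H5 → E3 → DC = 73; combined 87.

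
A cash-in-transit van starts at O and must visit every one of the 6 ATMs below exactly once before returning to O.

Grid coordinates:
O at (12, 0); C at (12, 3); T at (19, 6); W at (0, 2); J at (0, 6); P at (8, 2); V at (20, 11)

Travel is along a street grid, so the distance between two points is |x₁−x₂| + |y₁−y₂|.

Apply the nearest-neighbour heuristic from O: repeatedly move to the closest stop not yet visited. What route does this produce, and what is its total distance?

64 along O → C → P → W → J → T → V → O.

At O the remaining stops are C 3, P 6, T 13, W 14, J 18, V 19; go to C.
At C the remaining stops are P 5, T 10, W 13, J 15, V 16; go to P.
At P the remaining stops are W 8, J 12, T 15, V 21; go to W.
At W the remaining stops are J 4, T 23, V 29; go to J.
At J the remaining stops are T 19, V 25; go to T.
At T the remaining stops are V 6; go to V.
Return V→O: 19.
Total = 3 + 5 + 8 + 4 + 19 + 6 + 19 = 64.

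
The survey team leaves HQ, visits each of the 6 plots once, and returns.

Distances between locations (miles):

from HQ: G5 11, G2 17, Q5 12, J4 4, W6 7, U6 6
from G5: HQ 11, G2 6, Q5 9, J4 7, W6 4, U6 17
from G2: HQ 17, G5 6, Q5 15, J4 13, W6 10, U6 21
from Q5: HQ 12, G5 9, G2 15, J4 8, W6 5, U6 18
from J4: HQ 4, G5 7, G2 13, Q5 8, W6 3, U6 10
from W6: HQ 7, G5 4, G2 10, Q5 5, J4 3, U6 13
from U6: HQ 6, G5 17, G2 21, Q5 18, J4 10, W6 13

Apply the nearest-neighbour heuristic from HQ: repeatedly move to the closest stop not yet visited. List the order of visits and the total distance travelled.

Total distance 56 miles via the nearest-neighbour route HQ → J4 → W6 → G5 → G2 → Q5 → U6 → HQ.

HQ → [J4:4 / U6:6 / W6:7 / G5:11 / Q5:12 / G2:17] → J4 (4)
J4 → [W6:3 / G5:7 / Q5:8 / U6:10 / G2:13] → W6 (3)
W6 → [G5:4 / Q5:5 / G2:10 / U6:13] → G5 (4)
G5 → [G2:6 / Q5:9 / U6:17] → G2 (6)
G2 → [Q5:15 / U6:21] → Q5 (15)
Q5 → [U6:18] → U6 (18)
Return U6→HQ: 6.
Total = 4 + 3 + 4 + 6 + 15 + 18 + 6 = 56.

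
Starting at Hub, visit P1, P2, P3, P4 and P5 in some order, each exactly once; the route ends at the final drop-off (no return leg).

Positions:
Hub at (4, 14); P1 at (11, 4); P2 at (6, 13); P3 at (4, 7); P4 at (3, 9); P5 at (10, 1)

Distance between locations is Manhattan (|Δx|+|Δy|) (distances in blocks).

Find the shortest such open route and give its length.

27 blocks — the minimum one-way total.

There are 5! = 120 possible orderings.
Hub → P1 → P2 → P3 → P4 → P5: 17+14+8+3+15 = 57
Hub → P1 → P2 → P3 → P5 → P4: 17+14+8+12+15 = 66
Hub → P1 → P2 → P4 → P3 → P5: 17+14+7+3+12 = 53
Hub → P1 → P2 → P4 → P5 → P3: 17+14+7+15+12 = 65
Hub → P1 → P2 → P5 → P3 → P4: 17+14+16+12+3 = 62
Hub → P1 → P2 → P5 → P4 → P3: 17+14+16+15+3 = 65
Hub → P1 → P3 → P2 → P4 → P5: 17+10+8+7+15 = 57
Hub → P1 → P3 → P2 → P5 → P4: 17+10+8+16+15 = 66
Hub → P1 → P3 → P4 → P2 → P5: 17+10+3+7+16 = 53
Hub → P1 → P3 → P4 → P5 → P2: 17+10+3+15+16 = 61
Hub → P1 → P3 → P5 → P2 → P4: 17+10+12+16+7 = 62
Hub → P1 → P3 → P5 → P4 → P2: 17+10+12+15+7 = 61
Hub → P1 → P4 → P2 → P3 → P5: 17+13+7+8+12 = 57
Hub → P1 → P4 → P2 → P5 → P3: 17+13+7+16+12 = 65
… (106 more)
Hub → P2 → P4 → P3 → P1 → P5: 3+7+3+10+4 = 27  ← best
The minimum is 27.
One shortest path: Hub → P2 → P4 → P3 → P1 → P5.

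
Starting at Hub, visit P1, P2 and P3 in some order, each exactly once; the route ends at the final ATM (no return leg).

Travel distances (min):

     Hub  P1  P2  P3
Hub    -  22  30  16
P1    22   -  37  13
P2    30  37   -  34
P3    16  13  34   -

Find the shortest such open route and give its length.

66 min — the minimum one-way total.

There are 3! = 6 possible orderings.
Hub→P1→P2→P3: 22+37+34 = 93
Hub→P1→P3→P2: 22+13+34 = 69
Hub→P2→P1→P3: 30+37+13 = 80
Hub→P2→P3→P1: 30+34+13 = 77
Hub→P3→P1→P2: 16+13+37 = 66
Hub→P3→P2→P1: 16+34+37 = 87
The minimum is 66.
One shortest path: Hub → P3 → P1 → P2.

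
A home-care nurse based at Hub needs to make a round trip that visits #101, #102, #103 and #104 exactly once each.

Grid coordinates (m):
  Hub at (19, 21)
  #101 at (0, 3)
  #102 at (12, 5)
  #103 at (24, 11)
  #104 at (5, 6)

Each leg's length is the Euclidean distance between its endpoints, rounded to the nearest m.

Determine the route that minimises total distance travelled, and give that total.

Minimum total distance: 63 m.

There are 12 distinct closed tours to check (reversals are equivalent).
Hub-#101-#102-#103-#104-Hub: 26+12+13+20+21 = 92
Hub-#101-#102-#104-#103-Hub: 26+12+7+20+11 = 76
Hub-#101-#103-#102-#104-Hub: 26+25+13+7+21 = 92
Hub-#101-#103-#104-#102-Hub: 26+25+20+7+17 = 95
Hub-#101-#104-#102-#103-Hub: 26+6+7+13+11 = 63
Hub-#101-#104-#103-#102-Hub: 26+6+20+13+17 = 82
Hub-#102-#101-#103-#104-Hub: 17+12+25+20+21 = 95
Hub-#102-#101-#104-#103-Hub: 17+12+6+20+11 = 66
Hub-#102-#103-#101-#104-Hub: 17+13+25+6+21 = 82
Hub-#102-#104-#101-#103-Hub: 17+7+6+25+11 = 66
Hub-#103-#101-#102-#104-Hub: 11+25+12+7+21 = 76
Hub-#103-#102-#101-#104-Hub: 11+13+12+6+21 = 63
The minimum is 63.
One optimal route: Hub → #101 → #104 → #102 → #103 → Hub (or its reverse).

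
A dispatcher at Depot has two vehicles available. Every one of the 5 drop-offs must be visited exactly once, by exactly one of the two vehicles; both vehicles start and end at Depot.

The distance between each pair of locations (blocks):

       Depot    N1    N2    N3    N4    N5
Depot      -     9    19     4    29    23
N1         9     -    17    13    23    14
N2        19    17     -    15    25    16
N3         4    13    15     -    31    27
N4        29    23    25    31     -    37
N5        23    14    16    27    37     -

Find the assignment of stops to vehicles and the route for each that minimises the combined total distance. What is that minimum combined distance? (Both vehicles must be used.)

101 blocks — the smallest possible combined total.

Try each way of splitting the stops between the two vehicles (each non-empty) and, for each split, find the best tour for each vehicle:
  {N1} + {N2, N3, N4, N5}: 18 + 99 = 117
  {N2} + {N1, N3, N4, N5}: 38 + 95 = 133
  {N1, N2} + {N3, N4, N5}: 45 + 95 = 140
  {N3} + {N1, N2, N4, N5}: 8 + 93 = 101
  {N1, N3} + {N2, N4, N5}: 26 + 93 = 119
  {N2, N3} + {N1, N4, N5}: 38 + 89 = 127
  … (15 splits in total)
Best: vehicle 1 Depot → N3 → Depot = 8; vehicle 2 Depot → N1 → N5 → N2 → N4 → Depot = 93; combined 101.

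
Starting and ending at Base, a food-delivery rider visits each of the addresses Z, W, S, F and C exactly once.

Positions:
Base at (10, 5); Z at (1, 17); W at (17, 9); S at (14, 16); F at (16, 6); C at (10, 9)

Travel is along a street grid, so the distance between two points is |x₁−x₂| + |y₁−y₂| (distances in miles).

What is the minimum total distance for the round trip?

Shortest round trip = 56 miles.

With 5 stops there are 5!/2 = 60 distinct round trips (a route and its reverse cost the same).
Base→Z→W→S→F→C→Base: 21+24+10+12+9+4 = 80
Base→Z→W→S→C→F→Base: 21+24+10+11+9+7 = 82
Base→Z→W→F→S→C→Base: 21+24+4+12+11+4 = 76
Base→Z→W→F→C→S→Base: 21+24+4+9+11+15 = 84
Base→Z→W→C→S→F→Base: 21+24+7+11+12+7 = 82
Base→Z→W→C→F→S→Base: 21+24+7+9+12+15 = 88
Base→Z→S→W→F→C→Base: 21+14+10+4+9+4 = 62
Base→Z→S→W→C→F→Base: 21+14+10+7+9+7 = 68
Base→Z→S→F→W→C→Base: 21+14+12+4+7+4 = 62
Base→Z→S→F→C→W→Base: 21+14+12+9+7+11 = 74
Base→Z→S→C→W→F→Base: 21+14+11+7+4+7 = 64
Base→Z→S→C→F→W→Base: 21+14+11+9+4+11 = 70
Base→Z→F→W→S→C→Base: 21+26+4+10+11+4 = 76
Base→Z→F→W→C→S→Base: 21+26+4+7+11+15 = 84
… (46 more)
Base→F→W→S→Z→C→Base: 7+4+10+14+17+4 = 56  ← best
The minimum is 56.
One optimal route: Base → F → W → S → Z → C → Base (or its reverse).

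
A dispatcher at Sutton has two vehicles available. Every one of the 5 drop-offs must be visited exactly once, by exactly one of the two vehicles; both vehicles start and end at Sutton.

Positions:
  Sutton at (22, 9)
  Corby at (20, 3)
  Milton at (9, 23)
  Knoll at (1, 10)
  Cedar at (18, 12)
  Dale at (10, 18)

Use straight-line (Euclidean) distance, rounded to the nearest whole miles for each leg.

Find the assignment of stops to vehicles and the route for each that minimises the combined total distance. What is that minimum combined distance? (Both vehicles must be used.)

Minimum combined distance: 68 miles.

There are 2^4 − 1 = 15 ways to divide the 5 stops into two non-empty groups. For each, the best each vehicle can do is its own shortest tour through its group:
  {Corby} + {Milton, Knoll, Cedar, Dale}: 12 + 56 = 68
  {Milton} + {Corby, Knoll, Cedar, Dale}: 38 + 53 = 91
  {Corby, Milton} + {Knoll, Cedar, Dale}: 48 + 48 = 96
  {Knoll} + {Corby, Milton, Cedar, Dale}: 42 + 48 = 90
  {Corby, Knoll} + {Milton, Cedar, Dale}: 47 + 39 = 86
  {Milton, Knoll} + {Corby, Cedar, Dale}: 55 + 39 = 94
  … (15 splits in total)
Best: vehicle 1 Sutton → Corby → Sutton = 12; vehicle 2 Sutton → Knoll → Milton → Dale → Cedar → Sutton = 56; combined 68.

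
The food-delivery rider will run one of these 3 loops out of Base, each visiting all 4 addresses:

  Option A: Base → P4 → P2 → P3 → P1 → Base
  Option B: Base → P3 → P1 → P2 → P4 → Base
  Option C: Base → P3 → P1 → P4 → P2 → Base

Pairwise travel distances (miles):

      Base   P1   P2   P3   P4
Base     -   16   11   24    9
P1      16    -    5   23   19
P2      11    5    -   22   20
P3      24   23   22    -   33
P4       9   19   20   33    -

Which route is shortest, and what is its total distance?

81 miles — Option B is the shortest.

Option A: 9 + 20 + 22 + 23 + 16 = 90
Option B: 24 + 23 + 5 + 20 + 9 = 81
Option C: 24 + 23 + 19 + 20 + 11 = 97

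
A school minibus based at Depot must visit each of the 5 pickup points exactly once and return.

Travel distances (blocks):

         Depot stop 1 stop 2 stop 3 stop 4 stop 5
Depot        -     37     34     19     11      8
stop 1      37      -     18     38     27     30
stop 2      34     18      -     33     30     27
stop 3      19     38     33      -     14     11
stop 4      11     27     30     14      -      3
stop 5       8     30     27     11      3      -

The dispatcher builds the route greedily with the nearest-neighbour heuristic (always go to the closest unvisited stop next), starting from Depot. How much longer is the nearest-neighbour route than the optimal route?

5 blocks longer than the optimal tour.

Depot: stop 5=8, stop 4=11, stop 3=19, stop 2=34, stop 1=37 ⇒ stop 5
stop 5: stop 4=3, stop 3=11, stop 2=27, stop 1=30 ⇒ stop 4
stop 4: stop 3=14, stop 1=27, stop 2=30 ⇒ stop 3
stop 3: stop 2=33, stop 1=38 ⇒ stop 2
stop 2: stop 1=18 ⇒ stop 1
NN route Depot → stop 5 → stop 4 → stop 3 → stop 2 → stop 1 → Depot costs 113.
Optimal: Depot → stop 3 → stop 2 → stop 1 → stop 4 → stop 5 → Depot costs 108 (by enumerating all 60 distinct tours).
Excess = 113 − 108 = 5.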